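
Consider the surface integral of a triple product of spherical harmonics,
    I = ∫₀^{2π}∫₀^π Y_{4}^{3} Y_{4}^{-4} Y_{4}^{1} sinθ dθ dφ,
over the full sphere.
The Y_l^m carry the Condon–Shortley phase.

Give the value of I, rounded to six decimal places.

Rules hold: Σm=0, L=12 even, 0≤4≤8.
N = 9·9·9 = 729
Δ = 4!·4!·4!/13! = 1/450450
Racah Σ t=0..4: t=0:+1/13824 t=1:−1/216 t=2:+1/64 t=3:−1/216 t=4:+1/13824 = 5/768
⇒ 3j(4 4 4; 0 0 0)² = 18/1001, sgn +1
Racah Σ t=0..0: t=0:+1/3456 = 1/3456
⇒ 3j(4 4 4; 3 -4 1)² = 35/1287, sgn -1
4πI² = N·(3j₀)²·(3jₘ)² = 7290/20449
I = -1·√(0.356497/4π) = -0.16843130

-0.168431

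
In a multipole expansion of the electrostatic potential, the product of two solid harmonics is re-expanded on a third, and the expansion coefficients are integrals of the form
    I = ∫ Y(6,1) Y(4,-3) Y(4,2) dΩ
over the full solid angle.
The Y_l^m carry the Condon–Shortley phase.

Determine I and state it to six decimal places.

0.160153

Checks pass: Σm=0; 14 even; l₃=4∈[2,10].
(2·6+1)(2·4+1)(2·4+1) = 1053
Δ: 6! 6! 2! / 15! → 1/1261260
sum: t=2:+1/4608 t=3:−1/1296 t=4:+1/4608 = -7/20736
3j²(6 4 4; 0 0 0) = Δ·Π!·Σ² = 20/1287  (sign -1)
sum: t=0:+1/86400 t=1:−1/11520 = -13/172800
3j²(6 4 4; 1 -3 2) = Δ·Π!·Σ² = 13/660  (sign -1)
combine: 4πI² = 1053·20/1287·13/660 = 39/121
take √, sign +1: I = 0.16015286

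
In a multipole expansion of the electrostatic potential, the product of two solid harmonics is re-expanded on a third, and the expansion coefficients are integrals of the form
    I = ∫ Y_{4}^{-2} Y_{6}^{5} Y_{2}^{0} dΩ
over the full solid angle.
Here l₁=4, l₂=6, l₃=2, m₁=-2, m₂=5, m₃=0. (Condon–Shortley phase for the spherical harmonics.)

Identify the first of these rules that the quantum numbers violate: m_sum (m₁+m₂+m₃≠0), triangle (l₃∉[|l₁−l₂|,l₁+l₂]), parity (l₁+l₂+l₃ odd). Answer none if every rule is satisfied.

m_sum

azimuthal sum: -2 + 5 + 0 = 3  ✗
2 ≤ 2 ≤ 10 (triangle on l)
L = 4 + 6 + 2 = 12 (even)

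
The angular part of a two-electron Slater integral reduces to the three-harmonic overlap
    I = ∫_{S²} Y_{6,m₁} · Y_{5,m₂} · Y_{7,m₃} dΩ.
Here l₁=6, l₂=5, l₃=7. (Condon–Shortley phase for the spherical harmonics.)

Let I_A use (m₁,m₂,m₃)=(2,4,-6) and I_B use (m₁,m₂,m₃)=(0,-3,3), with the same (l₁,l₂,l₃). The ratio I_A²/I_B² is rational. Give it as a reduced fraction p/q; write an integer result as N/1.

Same 6,5,7: normalisation and zero-m 3j drop out of the ratio.
A: Δ: 4! 8! 6! / 19! → 1/174594420; sum: t=3:−1/21772800 t=4:+1/116121600 = -13/348364800; 3j²(6 5 7; 2 4 -6) = Δ·Π!·Σ² = 169/9690  (sign +1)
B: Δ: 4! 8! 6! / 19! → 1/174594420; sum: t=0:+1/1658880 t=1:−1/518400 t=2:+1/1658880 = -1/1382400; 3j²(6 5 7; 0 -3 3) = Δ·Π!·Σ² = 504/46189  (sign -1)
I_A²/I_B² = (169/9690)/(504/46189) = 24167/15120

24167/15120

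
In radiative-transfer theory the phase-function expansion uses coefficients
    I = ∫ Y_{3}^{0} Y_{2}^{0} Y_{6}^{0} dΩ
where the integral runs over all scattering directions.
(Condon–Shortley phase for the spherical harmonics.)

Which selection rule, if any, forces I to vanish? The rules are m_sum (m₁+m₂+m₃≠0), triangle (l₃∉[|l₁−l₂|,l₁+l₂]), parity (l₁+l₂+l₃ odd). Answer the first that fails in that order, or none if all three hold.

m₁+m₂+m₃ = 0 + 0 + 0 = 0  ✓
triangle: |3−2|=1 ≤ l₃=6 ≤ 3+2=5  ✗
parity: l₁+l₂+l₃ = 11 is odd

triangle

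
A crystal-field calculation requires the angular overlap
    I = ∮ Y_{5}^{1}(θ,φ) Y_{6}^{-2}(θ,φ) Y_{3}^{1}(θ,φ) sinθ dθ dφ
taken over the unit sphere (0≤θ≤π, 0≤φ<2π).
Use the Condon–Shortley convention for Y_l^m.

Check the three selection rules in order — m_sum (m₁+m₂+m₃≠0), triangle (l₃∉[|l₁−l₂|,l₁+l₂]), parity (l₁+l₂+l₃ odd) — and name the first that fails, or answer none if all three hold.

none

Σmᵢ = 0  ✓
l₃∈[|l₁−l₂|,l₁+l₂]=[1,11], have l₃=3  ✓
Σlᵢ = 14 ⇒ even  ✓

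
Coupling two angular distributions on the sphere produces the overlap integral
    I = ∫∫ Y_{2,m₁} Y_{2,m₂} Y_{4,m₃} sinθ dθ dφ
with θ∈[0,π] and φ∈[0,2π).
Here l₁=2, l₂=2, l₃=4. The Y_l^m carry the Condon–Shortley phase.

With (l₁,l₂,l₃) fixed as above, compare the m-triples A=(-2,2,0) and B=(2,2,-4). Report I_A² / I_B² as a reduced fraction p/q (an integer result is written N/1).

1/70

Shared (l₁,l₂,l₃)=(2,2,4): N and (l;000)² cancel in I_A²/I_B².
A: Δ = 0!·4!·4!/9! = 1/630; Racah Σ t=0..0: t=0:+1/576 = 1/576; ⇒ 3j(2 2 4; -2 2 0)² = 1/630, sgn +1
B: Δ = 0!·4!·4!/9! = 1/630; Racah Σ t=0..0: t=0:+1/576 = 1/576; ⇒ 3j(2 2 4; 2 2 -4)² = 1/9, sgn +1
I_A²/I_B² = (1/630)/(1/9) = 1/70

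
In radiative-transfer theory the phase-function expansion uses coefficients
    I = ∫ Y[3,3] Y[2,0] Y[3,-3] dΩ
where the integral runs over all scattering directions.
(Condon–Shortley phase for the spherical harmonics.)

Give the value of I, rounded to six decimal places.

Checks pass: Σm=0; 8 even; l₃=3∈[1,5].
(2·3+1)(2·2+1)(2·3+1) = 245
Δ: 2! 4! 2! / 9! → 1/3780
sum: t=0:+1/24 t=1:−1/4 t=2:+1/24 = -1/6
3j²(3 2 3; 0 0 0) = Δ·Π!·Σ² = 4/105  (sign +1)
sum: t=0:+1/96 = 1/96
3j²(3 2 3; 3 0 -3) = Δ·Π!·Σ² = 5/84  (sign +1)
combine: 4πI² = 245·4/105·5/84 = 5/9
take √, sign +1: I = 0.21026104

0.210261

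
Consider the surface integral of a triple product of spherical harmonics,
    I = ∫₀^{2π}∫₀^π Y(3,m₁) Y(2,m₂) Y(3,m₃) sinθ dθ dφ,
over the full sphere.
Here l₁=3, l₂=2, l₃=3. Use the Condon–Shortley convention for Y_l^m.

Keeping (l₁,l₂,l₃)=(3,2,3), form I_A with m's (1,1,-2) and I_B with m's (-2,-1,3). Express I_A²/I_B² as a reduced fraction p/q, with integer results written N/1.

3/5

Same 3,2,3: normalisation and zero-m 3j drop out of the ratio.
A: Δ: 2! 4! 2! / 9! → 1/3780; sum: t=1:−1/12 t=2:+1/48 = -1/16; 3j²(3 2 3; 1 1 -2) = Δ·Π!·Σ² = 1/28  (sign +1)
B: Δ: 2! 4! 2! / 9! → 1/3780; sum: t=1:−1/48 = -1/48; 3j²(3 2 3; -2 -1 3) = Δ·Π!·Σ² = 5/84  (sign -1)
I_A²/I_B² = (1/28)/(5/84) = 3/5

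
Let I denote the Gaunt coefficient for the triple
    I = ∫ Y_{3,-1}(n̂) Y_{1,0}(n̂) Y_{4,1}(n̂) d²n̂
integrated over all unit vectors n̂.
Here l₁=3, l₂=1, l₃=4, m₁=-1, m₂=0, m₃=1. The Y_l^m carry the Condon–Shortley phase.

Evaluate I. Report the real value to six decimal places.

-0.238414

Checks pass: Σm=0; 8 even; l₃=4∈[2,4].
(2·3+1)(2·1+1)(2·4+1) = 189
Δ: 0! 6! 2! / 9! → 1/252
sum: t=0:+1/36 = 1/36
3j²(3 1 4; 0 0 0) = Δ·Π!·Σ² = 4/63  (sign +1)
sum: t=0:+1/48 = 1/48
3j²(3 1 4; -1 0 1) = Δ·Π!·Σ² = 5/84  (sign -1)
combine: 4πI² = 189·4/63·5/84 = 5/7
take √, sign -1: I = -0.23841361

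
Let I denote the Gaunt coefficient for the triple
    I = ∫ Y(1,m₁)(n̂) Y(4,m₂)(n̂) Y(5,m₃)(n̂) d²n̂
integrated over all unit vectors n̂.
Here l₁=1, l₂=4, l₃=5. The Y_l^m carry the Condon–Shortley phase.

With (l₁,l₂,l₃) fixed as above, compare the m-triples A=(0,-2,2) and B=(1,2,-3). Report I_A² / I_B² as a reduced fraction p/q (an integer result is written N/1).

3/4

Shared (l₁,l₂,l₃)=(1,4,5): N and (l;000)² cancel in I_A²/I_B².
A: Δ = 0!·2!·8!/11! = 1/495; Racah Σ t=0..0: t=0:+1/1440 = 1/1440; ⇒ 3j(1 4 5; 0 -2 2)² = 7/165, sgn -1
B: Δ = 0!·2!·8!/11! = 1/495; Racah Σ t=0..0: t=0:+1/2880 = 1/2880; ⇒ 3j(1 4 5; 1 2 -3)² = 28/495, sgn +1
I_A²/I_B² = (7/165)/(28/495) = 3/4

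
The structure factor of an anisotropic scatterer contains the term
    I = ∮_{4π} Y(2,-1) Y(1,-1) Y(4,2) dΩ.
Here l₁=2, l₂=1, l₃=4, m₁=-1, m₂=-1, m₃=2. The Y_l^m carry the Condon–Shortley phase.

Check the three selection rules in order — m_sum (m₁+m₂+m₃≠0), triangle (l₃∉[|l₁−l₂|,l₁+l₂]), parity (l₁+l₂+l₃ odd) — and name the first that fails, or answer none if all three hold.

azimuthal sum: -1 − 1 + 2 = 0  ✓
1 ≤ 4 ≤ 3 (triangle on l)  ✗
L = 2 + 1 + 4 = 7 (odd)

triangle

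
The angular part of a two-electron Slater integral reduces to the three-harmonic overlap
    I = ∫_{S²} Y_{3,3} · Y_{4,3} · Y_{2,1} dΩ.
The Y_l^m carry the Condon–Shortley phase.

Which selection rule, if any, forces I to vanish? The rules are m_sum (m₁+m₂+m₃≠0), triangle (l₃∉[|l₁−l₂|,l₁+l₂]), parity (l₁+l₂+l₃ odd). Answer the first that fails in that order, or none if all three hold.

azimuthal sum: 3 + 3 + 1 = 7  ✗
1 ≤ 2 ≤ 7 (triangle on l)
L = 3 + 4 + 2 = 9 (odd)

m_sum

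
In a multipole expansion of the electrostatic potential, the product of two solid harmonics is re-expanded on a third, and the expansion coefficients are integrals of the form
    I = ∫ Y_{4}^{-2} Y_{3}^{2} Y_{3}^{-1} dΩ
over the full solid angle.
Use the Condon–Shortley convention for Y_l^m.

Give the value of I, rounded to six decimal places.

0.000000

Σmᵢ = -1 ≠ 0, so the φ-integral vanishes; I = 0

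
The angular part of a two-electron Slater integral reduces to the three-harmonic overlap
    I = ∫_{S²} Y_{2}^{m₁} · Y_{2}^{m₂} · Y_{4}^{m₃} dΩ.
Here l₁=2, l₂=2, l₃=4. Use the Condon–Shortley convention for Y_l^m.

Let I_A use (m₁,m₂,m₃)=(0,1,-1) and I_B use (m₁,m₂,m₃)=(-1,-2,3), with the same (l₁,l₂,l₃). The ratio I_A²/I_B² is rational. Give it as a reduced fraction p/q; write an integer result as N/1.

Same 2,2,4: normalisation and zero-m 3j drop out of the ratio.
A: Δ: 0! 4! 4! / 9! → 1/630; sum: t=0:+1/24 = 1/24; 3j²(2 2 4; 0 1 -1) = Δ·Π!·Σ² = 1/21  (sign -1)
B: Δ: 0! 4! 4! / 9! → 1/630; sum: t=0:+1/144 = 1/144; 3j²(2 2 4; -1 -2 3) = Δ·Π!·Σ² = 1/18  (sign -1)
I_A²/I_B² = (1/21)/(1/18) = 6/7

6/7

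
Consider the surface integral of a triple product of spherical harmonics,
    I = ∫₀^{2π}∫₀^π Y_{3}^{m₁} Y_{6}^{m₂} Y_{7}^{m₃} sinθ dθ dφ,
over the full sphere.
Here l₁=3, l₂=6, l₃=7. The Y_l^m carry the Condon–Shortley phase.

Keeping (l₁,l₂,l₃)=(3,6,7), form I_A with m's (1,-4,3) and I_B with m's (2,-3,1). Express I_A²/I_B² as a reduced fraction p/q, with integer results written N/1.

Shared (l₁,l₂,l₃)=(3,6,7): N and (l;000)² cancel in I_A²/I_B².
A: Δ = 2!·4!·10!/17! = 1/2042040; Racah Σ t=0..2: t=0:+1/645120 t=1:−1/2177280 t=2:+1/174182400 = 191/174182400; ⇒ 3j(3 6 7; 1 -4 3)² = 36481/2042040, sgn +1
B: Δ = 2!·4!·10!/17! = 1/2042040; Racah Σ t=0..1: t=0:+1/362880 t=1:−1/1935360 = 13/5806080; ⇒ 3j(3 6 7; 2 -3 1)² = 195/10472, sgn +1
I_A²/I_B² = (36481/2042040)/(195/10472) = 36481/38025

36481/38025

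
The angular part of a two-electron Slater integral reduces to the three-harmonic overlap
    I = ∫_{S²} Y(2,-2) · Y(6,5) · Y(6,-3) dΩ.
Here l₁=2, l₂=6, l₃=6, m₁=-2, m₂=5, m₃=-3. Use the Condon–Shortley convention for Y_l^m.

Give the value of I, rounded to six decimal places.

0.120286

Rules hold: Σm=0, L=14 even, 4≤6≤8.
N = 5·13·13 = 845
Δ = 2!·2!·10!/15! = 1/90090
Racah Σ t=0..2: t=0:+1/69120 t=1:−1/14400 t=2:+1/69120 = -7/172800
⇒ 3j(2 6 6; 0 0 0)² = 14/715, sgn -1
Racah Σ t=2..2: t=2:+1/1451520 = 1/1451520
⇒ 3j(2 6 6; -2 5 -3)² = 1/91, sgn -1
4πI² = N·(3j₀)²·(3jₘ)² = 2/11
I = +1·√(0.181818/4π) = 0.12028562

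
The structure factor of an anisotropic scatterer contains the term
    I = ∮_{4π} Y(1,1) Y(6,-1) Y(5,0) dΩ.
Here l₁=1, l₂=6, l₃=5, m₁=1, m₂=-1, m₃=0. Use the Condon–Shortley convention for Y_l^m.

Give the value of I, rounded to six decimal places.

Checks pass: Σm=0; 12 even; l₃=5∈[5,7].
(2·1+1)(2·6+1)(2·5+1) = 429
Δ: 2! 0! 10! / 13! → 1/858
sum: t=1:−1/14400 = -1/14400
3j²(1 6 5; 0 0 0) = Δ·Π!·Σ² = 6/143  (sign +1)
sum: t=0:+1/28800 = 1/28800
3j²(1 6 5; 1 -1 0) = Δ·Π!·Σ² = 7/286  (sign -1)
combine: 4πI² = 429·6/143·7/286 = 63/143
take √, sign -1: I = -0.18723944

-0.187239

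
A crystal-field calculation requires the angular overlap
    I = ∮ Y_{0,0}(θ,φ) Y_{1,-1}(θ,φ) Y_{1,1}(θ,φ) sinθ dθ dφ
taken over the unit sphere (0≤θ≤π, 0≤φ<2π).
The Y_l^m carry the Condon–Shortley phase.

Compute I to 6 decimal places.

-0.282095

m-sum 0 ✓  L=2 even ✓  1≤1≤1 ✓
Π(2lᵢ+1) = 1×3×3 = 9
triangle coeff Δ(0,1,1) = 1/3
Σ_t [0,0]: t=0:+1/1 = 1/1
(3j)²=1/3 [(0 1 1; 0 0 0)], sign=-1
Σ_t [0,0]: t=0:+1/2 = 1/2
(3j)²=1/3 [(0 1 1; 0 -1 1)], sign=+1
⇒ 4πI² = 1/1
I = (-1)√(1/1/(4π)) = -0.28209479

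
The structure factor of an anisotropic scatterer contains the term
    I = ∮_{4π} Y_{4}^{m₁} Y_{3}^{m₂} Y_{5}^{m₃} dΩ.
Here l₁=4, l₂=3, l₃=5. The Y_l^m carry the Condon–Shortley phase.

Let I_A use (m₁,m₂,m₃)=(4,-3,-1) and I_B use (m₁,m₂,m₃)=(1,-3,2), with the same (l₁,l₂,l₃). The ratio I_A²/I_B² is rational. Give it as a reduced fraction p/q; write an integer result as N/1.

Shared (l₁,l₂,l₃)=(4,3,5): N and (l;000)² cancel in I_A²/I_B².
A: Δ = 2!·6!·4!/13! = 1/180180; Racah Σ t=0..0: t=0:+1/34560 = 1/34560; ⇒ 3j(4 3 5; 4 -3 -1)² = 1/429, sgn +1
B: Δ = 2!·6!·4!/13! = 1/180180; Racah Σ t=0..0: t=0:+1/1728 = 1/1728; ⇒ 3j(4 3 5; 1 -3 2)² = 25/858, sgn -1
I_A²/I_B² = (1/429)/(25/858) = 2/25

2/25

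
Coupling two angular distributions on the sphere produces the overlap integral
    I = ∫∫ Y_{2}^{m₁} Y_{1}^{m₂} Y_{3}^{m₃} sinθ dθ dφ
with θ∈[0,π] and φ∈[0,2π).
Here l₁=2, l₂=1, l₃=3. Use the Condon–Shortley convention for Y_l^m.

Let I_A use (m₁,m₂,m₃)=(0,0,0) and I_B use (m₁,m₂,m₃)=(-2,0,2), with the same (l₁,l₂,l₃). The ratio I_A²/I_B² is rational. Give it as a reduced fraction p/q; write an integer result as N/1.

Shared (l₁,l₂,l₃)=(2,1,3): N and (l;000)² cancel in I_A²/I_B².
A: Δ = 0!·4!·2!/7! = 1/105; Racah Σ t=0..0: t=0:+1/4 = 1/4; ⇒ 3j(2 1 3; 0 0 0)² = 3/35, sgn -1
B: Δ = 0!·4!·2!/7! = 1/105; Racah Σ t=0..0: t=0:+1/24 = 1/24; ⇒ 3j(2 1 3; -2 0 2)² = 1/21, sgn -1
I_A²/I_B² = (3/35)/(1/21) = 9/5

9/5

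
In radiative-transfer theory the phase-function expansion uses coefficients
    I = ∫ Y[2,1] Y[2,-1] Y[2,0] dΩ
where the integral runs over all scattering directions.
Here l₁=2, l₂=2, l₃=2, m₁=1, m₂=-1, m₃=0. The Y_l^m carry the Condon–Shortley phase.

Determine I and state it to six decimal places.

m-sum 0 ✓  L=6 even ✓  0≤2≤4 ✓
Π(2lᵢ+1) = 5×5×5 = 125
triangle coeff Δ(2,2,2) = 1/630
Σ_t [0,2]: t=0:+1/8 t=1:−1/1 t=2:+1/8 = -3/4
(3j)²=2/35 [(2 2 2; 0 0 0)], sign=-1
Σ_t [0,1]: t=0:+1/2 t=1:−1/4 = 1/4
(3j)²=1/70 [(2 2 2; 1 -1 0)], sign=+1
⇒ 4πI² = 5/49
I = (-1)√(5/49/(4π)) = -0.09011188

-0.090112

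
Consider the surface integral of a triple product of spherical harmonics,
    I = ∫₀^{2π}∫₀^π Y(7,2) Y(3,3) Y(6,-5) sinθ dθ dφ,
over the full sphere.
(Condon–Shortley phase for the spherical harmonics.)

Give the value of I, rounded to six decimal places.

-0.055070

m-sum 0 ✓  L=16 even ✓  4≤6≤10 ✓
Π(2lᵢ+1) = 15×7×13 = 1365
triangle coeff Δ(7,3,6) = 1/2042040
Σ_t [1,3]: t=1:−1/207360 t=2:+1/57600 t=3:−1/207360 = 1/129600
(3j)²=168/12155 [(7 3 6; 0 0 0)], sign=+1
Σ_t [4,4]: t=4:+1/17418240 = 1/17418240
(3j)²=25/12376 [(7 3 6; 2 3 -5)], sign=-1
⇒ 4πI² = 1575/41327
I = (-1)√(1575/41327/(4π)) = -0.05507042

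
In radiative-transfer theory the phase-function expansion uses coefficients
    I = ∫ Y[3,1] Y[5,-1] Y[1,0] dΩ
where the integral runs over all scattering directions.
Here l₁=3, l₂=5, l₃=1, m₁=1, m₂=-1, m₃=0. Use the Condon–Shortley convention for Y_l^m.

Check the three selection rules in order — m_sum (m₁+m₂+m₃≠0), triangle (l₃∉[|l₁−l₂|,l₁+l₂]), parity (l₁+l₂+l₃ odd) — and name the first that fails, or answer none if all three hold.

Σmᵢ = 0  ✓
l₃∈[|l₁−l₂|,l₁+l₂]=[2,8], have l₃=1  ✗
Σlᵢ = 9 ⇒ odd

triangle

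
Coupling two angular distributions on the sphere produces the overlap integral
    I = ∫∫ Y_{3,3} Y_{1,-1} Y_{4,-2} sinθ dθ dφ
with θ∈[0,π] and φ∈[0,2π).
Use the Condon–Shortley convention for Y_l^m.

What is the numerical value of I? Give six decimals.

0.061558

m-sum 0 ✓  L=8 even ✓  2≤4≤4 ✓
Π(2lᵢ+1) = 7×3×9 = 189
triangle coeff Δ(3,1,4) = 1/252
Σ_t [0,0]: t=0:+1/36 = 1/36
(3j)²=4/63 [(3 1 4; 0 0 0)], sign=+1
Σ_t [0,0]: t=0:+1/1440 = 1/1440
(3j)²=1/252 [(3 1 4; 3 -1 -2)], sign=+1
⇒ 4πI² = 1/21
I = (+1)√(1/21/(4π)) = 0.06155813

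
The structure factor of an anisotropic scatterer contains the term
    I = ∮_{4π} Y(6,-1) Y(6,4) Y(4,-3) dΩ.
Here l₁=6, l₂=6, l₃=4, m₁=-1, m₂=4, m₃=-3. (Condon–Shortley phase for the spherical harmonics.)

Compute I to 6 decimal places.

-0.154578

Checks pass: Σm=0; 16 even; l₃=4∈[0,12].
(2·6+1)(2·6+1)(2·4+1) = 1521
Δ: 8! 4! 4! / 17! → 1/15315300
sum: t=2:+1/829440 t=3:−1/25920 t=4:+1/9216 t=5:−1/25920 t=6:+1/829440 = 7/207360
3j²(6 6 4; 0 0 0) = Δ·Π!·Σ² = 28/2431  (sign +1)
sum: t=6:+1/207360 t=7:−1/725760 = 1/290304
3j²(6 6 4; -1 4 -3) = Δ·Π!·Σ² = 125/7293  (sign -1)
combine: 4πI² = 1521·28/2431·125/7293 = 10500/34969
take √, sign -1: I = -0.15457815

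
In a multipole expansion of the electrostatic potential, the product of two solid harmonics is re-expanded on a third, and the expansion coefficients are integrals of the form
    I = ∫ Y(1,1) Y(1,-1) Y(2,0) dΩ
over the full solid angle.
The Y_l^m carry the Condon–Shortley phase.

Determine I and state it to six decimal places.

m-sum 0 ✓  L=4 even ✓  0≤2≤2 ✓
Π(2lᵢ+1) = 3×3×5 = 45
triangle coeff Δ(1,1,2) = 1/30
Σ_t [0,0]: t=0:+1/1 = 1/1
(3j)²=2/15 [(1 1 2; 0 0 0)], sign=+1
Σ_t [0,0]: t=0:+1/4 = 1/4
(3j)²=1/30 [(1 1 2; 1 -1 0)], sign=+1
⇒ 4πI² = 1/5
I = (+1)√(1/5/(4π)) = 0.12615663

0.126157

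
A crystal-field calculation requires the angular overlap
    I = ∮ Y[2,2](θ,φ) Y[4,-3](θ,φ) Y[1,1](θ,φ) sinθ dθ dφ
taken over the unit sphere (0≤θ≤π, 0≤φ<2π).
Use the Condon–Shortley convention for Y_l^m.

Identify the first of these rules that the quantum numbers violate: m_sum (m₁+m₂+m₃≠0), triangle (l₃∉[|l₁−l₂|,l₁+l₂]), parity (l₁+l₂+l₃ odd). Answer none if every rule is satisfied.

azimuthal sum: 2 − 3 + 1 = 0  ✓
2 ≤ 1 ≤ 6 (triangle on l)  ✗
L = 2 + 4 + 1 = 7 (odd)

triangle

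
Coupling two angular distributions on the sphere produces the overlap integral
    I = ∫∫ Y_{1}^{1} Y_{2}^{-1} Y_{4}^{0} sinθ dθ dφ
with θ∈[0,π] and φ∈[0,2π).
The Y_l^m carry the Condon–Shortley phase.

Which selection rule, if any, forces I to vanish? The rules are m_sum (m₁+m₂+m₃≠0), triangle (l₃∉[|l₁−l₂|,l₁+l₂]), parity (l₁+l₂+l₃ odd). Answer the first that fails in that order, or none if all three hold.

azimuthal sum: 1 − 1 + 0 = 0  ✓
1 ≤ 4 ≤ 3 (triangle on l)  ✗
L = 1 + 2 + 4 = 7 (odd)

triangle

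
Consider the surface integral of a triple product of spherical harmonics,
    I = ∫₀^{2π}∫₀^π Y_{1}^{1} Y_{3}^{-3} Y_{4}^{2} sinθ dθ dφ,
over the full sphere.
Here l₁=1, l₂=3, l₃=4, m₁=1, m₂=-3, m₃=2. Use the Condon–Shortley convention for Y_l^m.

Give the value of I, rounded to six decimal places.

0.061558

Rules hold: Σm=0, L=8 even, 2≤4≤4.
N = 3·7·9 = 189
Δ = 0!·2!·6!/9! = 1/252
Racah Σ t=0..0: t=0:+1/36 = 1/36
⇒ 3j(1 3 4; 0 0 0)² = 4/63, sgn +1
Racah Σ t=0..0: t=0:+1/1440 = 1/1440
⇒ 3j(1 3 4; 1 -3 2)² = 1/252, sgn +1
4πI² = N·(3j₀)²·(3jₘ)² = 1/21
I = +1·√(0.047619/4π) = 0.06155813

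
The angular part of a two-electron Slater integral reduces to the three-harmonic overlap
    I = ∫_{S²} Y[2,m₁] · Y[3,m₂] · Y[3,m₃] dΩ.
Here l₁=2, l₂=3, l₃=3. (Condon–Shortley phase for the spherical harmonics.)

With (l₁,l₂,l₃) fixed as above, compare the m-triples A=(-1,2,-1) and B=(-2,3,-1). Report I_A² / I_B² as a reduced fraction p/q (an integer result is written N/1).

3/2

Shared (l₁,l₂,l₃)=(2,3,3): N and (l;000)² cancel in I_A²/I_B².
A: Δ = 2!·2!·4!/9! = 1/3780; Racah Σ t=1..2: t=1:−1/48 t=2:+1/12 = 1/16; ⇒ 3j(2 3 3; -1 2 -1)² = 1/28, sgn +1
B: Δ = 2!·2!·4!/9! = 1/3780; Racah Σ t=2..2: t=2:+1/96 = 1/96; ⇒ 3j(2 3 3; -2 3 -1)² = 1/42, sgn +1
I_A²/I_B² = (1/28)/(1/42) = 3/2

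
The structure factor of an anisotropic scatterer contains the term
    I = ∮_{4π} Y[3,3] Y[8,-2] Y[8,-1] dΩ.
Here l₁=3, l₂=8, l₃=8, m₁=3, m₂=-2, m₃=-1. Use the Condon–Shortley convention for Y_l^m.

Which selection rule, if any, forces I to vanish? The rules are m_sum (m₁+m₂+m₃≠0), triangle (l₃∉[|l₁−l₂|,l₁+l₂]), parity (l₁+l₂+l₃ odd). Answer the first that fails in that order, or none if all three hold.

m₁+m₂+m₃ = 3 − 2 − 1 = 0  ✓
triangle: |3−8|=5 ≤ l₃=8 ≤ 3+8=11  ✓
parity: l₁+l₂+l₃ = 19 is odd  ✗

parity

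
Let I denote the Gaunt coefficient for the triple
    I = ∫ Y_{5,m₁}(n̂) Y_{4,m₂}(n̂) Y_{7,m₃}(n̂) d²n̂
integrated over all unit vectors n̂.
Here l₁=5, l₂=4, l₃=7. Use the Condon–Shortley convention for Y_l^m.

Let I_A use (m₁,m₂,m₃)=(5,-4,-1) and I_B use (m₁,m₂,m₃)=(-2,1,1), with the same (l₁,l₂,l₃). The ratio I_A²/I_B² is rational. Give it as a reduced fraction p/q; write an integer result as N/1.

Shared (l₁,l₂,l₃)=(5,4,7): N and (l;000)² cancel in I_A²/I_B².
A: Δ = 2!·8!·6!/17! = 1/6126120; Racah Σ t=0..0: t=0:+1/58060800 = 1/58060800; ⇒ 3j(5 4 7; 5 -4 -1)² = 1/4862, sgn +1
B: Δ = 2!·8!·6!/17! = 1/6126120; Racah Σ t=0..2: t=0:+1/1209600 t=1:−1/69120 t=2:+1/51840 = 41/7257600; ⇒ 3j(5 4 7; -2 1 1)² = 1681/510510, sgn +1
I_A²/I_B² = (1/4862)/(1681/510510) = 105/1681

105/1681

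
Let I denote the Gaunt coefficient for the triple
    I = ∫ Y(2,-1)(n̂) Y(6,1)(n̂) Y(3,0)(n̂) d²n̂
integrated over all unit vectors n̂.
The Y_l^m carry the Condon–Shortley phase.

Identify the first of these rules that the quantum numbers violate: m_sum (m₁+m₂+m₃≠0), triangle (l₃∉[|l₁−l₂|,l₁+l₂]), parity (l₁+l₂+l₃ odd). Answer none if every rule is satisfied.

triangle

m₁+m₂+m₃ = -1 + 1 + 0 = 0  ✓
triangle: |2−6|=4 ≤ l₃=3 ≤ 2+6=8  ✗
parity: l₁+l₂+l₃ = 11 is odd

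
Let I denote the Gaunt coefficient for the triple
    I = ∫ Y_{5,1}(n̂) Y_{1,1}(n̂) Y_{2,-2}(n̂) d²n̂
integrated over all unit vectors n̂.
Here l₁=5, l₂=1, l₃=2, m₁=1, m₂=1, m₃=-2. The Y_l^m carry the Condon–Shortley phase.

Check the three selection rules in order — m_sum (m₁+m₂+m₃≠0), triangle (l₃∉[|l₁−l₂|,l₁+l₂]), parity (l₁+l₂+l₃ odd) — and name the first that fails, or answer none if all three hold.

azimuthal sum: 1 + 1 − 2 = 0  ✓
4 ≤ 2 ≤ 6 (triangle on l)  ✗
L = 5 + 1 + 2 = 8 (even)

triangle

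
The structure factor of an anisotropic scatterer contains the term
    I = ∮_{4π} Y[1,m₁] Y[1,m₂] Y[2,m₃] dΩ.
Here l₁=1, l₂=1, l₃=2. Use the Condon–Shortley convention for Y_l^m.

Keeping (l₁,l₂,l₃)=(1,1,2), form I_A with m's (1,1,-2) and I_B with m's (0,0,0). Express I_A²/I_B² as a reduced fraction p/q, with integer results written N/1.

l's match ⇒ only the (l;m) 3-j factors differ between A and B.
A: triangle coeff Δ(1,1,2) = 1/30; Σ_t [0,0]: t=0:+1/4 = 1/4; (3j)²=1/5 [(1 1 2; 1 1 -2)], sign=+1
B: triangle coeff Δ(1,1,2) = 1/30; Σ_t [0,0]: t=0:+1/1 = 1/1; (3j)²=2/15 [(1 1 2; 0 0 0)], sign=+1
I_A²/I_B² = (1/5)/(2/15) = 3/2

3/2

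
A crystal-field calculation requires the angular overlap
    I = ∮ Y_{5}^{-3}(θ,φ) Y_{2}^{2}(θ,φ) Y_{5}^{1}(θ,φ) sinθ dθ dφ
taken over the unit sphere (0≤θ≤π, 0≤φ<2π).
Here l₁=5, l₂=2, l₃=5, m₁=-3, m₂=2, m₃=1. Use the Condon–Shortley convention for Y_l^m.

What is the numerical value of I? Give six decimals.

Checks pass: Σm=0; 12 even; l₃=5∈[3,7].
(2·5+1)(2·2+1)(2·5+1) = 605
Δ: 2! 8! 2! / 13! → 1/38610
sum: t=0:+1/2880 t=1:−1/576 t=2:+1/2880 = -1/960
3j²(5 2 5; 0 0 0) = Δ·Π!·Σ² = 10/429  (sign +1)
sum: t=2:+1/5760 = 1/5760
3j²(5 2 5; -3 2 1) = Δ·Π!·Σ² = 56/2145  (sign +1)
combine: 4πI² = 605·10/429·56/2145 = 560/1521
take √, sign +1: I = 0.17116875

0.171169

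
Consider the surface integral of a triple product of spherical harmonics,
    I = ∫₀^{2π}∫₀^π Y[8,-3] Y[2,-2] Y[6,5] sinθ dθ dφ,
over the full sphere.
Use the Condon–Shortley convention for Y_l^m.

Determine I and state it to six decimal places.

m-sum 0 ✓  L=16 even ✓  6≤6≤10 ✓
Π(2lᵢ+1) = 17×5×13 = 1105
triangle coeff Δ(8,2,6) = 1/30940
Σ_t [2,2]: t=2:+1/2073600 = 1/2073600
(3j)²=28/1105 [(8 2 6; 0 0 0)], sign=+1
Σ_t [0,0]: t=0:+1/958003200 = 1/958003200
(3j)²=1/6188 [(8 2 6; -3 -2 5)], sign=-1
⇒ 4πI² = 1/221
I = (-1)√(1/221/(4π)) = -0.01897575

-0.018976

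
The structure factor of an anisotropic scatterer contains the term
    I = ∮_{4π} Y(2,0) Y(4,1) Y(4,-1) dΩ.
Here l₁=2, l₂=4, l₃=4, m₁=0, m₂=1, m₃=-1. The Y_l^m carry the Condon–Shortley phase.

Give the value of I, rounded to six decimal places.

-0.139264

m-sum 0 ✓  L=10 even ✓  2≤4≤6 ✓
Π(2lᵢ+1) = 5×9×9 = 405
triangle coeff Δ(2,4,4) = 1/13860
Σ_t [0,2]: t=0:+1/192 t=1:−1/36 t=2:+1/192 = -5/288
(3j)²=20/693 [(2 4 4; 0 0 0)], sign=-1
Σ_t [0,2]: t=0:+1/480 t=1:−1/48 t=2:+1/144 = -17/1440
(3j)²=289/13860 [(2 4 4; 0 1 -1)], sign=+1
⇒ 4πI² = 1445/5929
I = (-1)√(1445/5929/(4π)) = -0.13926381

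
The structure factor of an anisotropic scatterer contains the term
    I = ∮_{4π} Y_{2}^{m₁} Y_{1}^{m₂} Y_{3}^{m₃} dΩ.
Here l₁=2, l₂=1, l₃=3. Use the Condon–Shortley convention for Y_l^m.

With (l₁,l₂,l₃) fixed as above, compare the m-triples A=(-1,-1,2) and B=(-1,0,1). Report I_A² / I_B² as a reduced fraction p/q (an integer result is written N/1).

5/4

l's match ⇒ only the (l;m) 3-j factors differ between A and B.
A: triangle coeff Δ(2,1,3) = 1/105; Σ_t [0,0]: t=0:+1/12 = 1/12; (3j)²=2/21 [(2 1 3; -1 -1 2)], sign=-1
B: triangle coeff Δ(2,1,3) = 1/105; Σ_t [0,0]: t=0:+1/6 = 1/6; (3j)²=8/105 [(2 1 3; -1 0 1)], sign=+1
I_A²/I_B² = (2/21)/(8/105) = 5/4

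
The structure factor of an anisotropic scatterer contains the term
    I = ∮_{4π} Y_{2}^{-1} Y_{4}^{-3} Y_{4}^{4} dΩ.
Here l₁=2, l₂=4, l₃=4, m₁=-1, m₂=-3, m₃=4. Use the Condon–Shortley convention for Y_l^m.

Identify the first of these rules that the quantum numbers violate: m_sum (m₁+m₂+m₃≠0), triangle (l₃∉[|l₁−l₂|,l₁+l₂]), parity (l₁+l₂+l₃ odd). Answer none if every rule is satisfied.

none

m₁+m₂+m₃ = -1 − 3 + 4 = 0  ✓
triangle: |2−4|=2 ≤ l₃=4 ≤ 2+4=6  ✓
parity: l₁+l₂+l₃ = 10 is even  ✓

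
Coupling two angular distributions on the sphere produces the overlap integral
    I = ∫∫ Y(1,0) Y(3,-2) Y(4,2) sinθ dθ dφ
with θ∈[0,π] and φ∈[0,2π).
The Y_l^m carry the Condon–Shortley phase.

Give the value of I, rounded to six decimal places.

0.213244

Checks pass: Σm=0; 8 even; l₃=4∈[2,4].
(2·1+1)(2·3+1)(2·4+1) = 189
Δ: 0! 2! 6! / 9! → 1/252
sum: t=0:+1/36 = 1/36
3j²(1 3 4; 0 0 0) = Δ·Π!·Σ² = 4/63  (sign +1)
sum: t=0:+1/120 = 1/120
3j²(1 3 4; 0 -2 2) = Δ·Π!·Σ² = 1/21  (sign +1)
combine: 4πI² = 189·4/63·1/21 = 4/7
take √, sign +1: I = 0.21324362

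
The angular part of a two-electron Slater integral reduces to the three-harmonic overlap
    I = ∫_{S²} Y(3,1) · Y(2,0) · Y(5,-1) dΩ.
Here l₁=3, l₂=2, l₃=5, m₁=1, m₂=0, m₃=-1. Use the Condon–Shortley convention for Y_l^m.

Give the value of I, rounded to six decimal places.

-0.227318

Rules hold: Σm=0, L=10 even, 1≤5≤5.
N = 7·5·11 = 385
Δ = 0!·6!·4!/11! = 1/2310
Racah Σ t=0..0: t=0:+1/144 = 1/144
⇒ 3j(3 2 5; 0 0 0)² = 10/231, sgn -1
Racah Σ t=0..0: t=0:+1/192 = 1/192
⇒ 3j(3 2 5; 1 0 -1)² = 3/77, sgn +1
4πI² = N·(3j₀)²·(3jₘ)² = 50/77
I = -1·√(0.649351/4π) = -0.22731846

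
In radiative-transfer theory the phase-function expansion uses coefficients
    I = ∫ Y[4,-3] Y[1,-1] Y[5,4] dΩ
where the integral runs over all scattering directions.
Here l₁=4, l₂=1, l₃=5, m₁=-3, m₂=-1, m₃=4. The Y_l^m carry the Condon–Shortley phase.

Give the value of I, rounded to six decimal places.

0.294638

Checks pass: Σm=0; 10 even; l₃=5∈[3,5].
(2·4+1)(2·1+1)(2·5+1) = 297
Δ: 0! 8! 2! / 11! → 1/495
sum: t=0:+1/576 = 1/576
3j²(4 1 5; 0 0 0) = Δ·Π!·Σ² = 5/99  (sign -1)
sum: t=0:+1/10080 = 1/10080
3j²(4 1 5; -3 -1 4) = Δ·Π!·Σ² = 4/55  (sign -1)
combine: 4πI² = 297·5/99·4/55 = 12/11
take √, sign +1: I = 0.29463840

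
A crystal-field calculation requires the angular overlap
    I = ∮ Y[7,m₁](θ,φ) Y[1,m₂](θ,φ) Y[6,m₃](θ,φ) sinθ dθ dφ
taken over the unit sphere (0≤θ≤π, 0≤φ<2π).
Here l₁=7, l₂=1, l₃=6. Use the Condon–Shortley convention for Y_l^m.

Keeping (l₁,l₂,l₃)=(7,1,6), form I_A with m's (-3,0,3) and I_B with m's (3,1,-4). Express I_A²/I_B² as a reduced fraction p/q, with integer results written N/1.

Shared (l₁,l₂,l₃)=(7,1,6): N and (l;000)² cancel in I_A²/I_B².
A: Δ = 2!·12!·0!/15! = 1/1365; Racah Σ t=1..1: t=1:−1/2177280 = -1/2177280; ⇒ 3j(7 1 6; -3 0 3)² = 8/273, sgn +1
B: Δ = 2!·12!·0!/15! = 1/1365; Racah Σ t=2..2: t=2:+1/14515200 = 1/14515200; ⇒ 3j(7 1 6; 3 1 -4)² = 2/455, sgn +1
I_A²/I_B² = (8/273)/(2/455) = 20/3

20/3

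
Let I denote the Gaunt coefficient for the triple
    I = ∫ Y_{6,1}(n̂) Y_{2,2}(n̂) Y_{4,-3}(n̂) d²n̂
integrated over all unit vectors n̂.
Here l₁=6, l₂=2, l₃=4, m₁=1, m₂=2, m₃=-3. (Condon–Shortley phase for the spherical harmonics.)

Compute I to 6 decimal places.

m-sum 0 ✓  L=12 even ✓  4≤4≤8 ✓
Π(2lᵢ+1) = 13×5×9 = 585
triangle coeff Δ(6,2,4) = 1/6435
Σ_t [2,2]: t=2:+1/2304 = 1/2304
(3j)²=5/143 [(6 2 4; 0 0 0)], sign=+1
Σ_t [4,4]: t=4:+1/120960 = 1/120960
(3j)²=1/1287 [(6 2 4; 1 2 -3)], sign=-1
⇒ 4πI² = 25/1573
I = (-1)√(25/1573/(4π)) = -0.03556319

-0.035563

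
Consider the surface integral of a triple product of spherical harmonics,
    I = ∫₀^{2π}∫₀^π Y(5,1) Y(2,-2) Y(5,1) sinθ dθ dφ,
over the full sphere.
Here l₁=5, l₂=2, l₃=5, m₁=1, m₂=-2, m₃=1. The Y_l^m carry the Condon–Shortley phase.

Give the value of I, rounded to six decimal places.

Rules hold: Σm=0, L=12 even, 3≤5≤7.
N = 11·5·11 = 605
Δ = 2!·8!·2!/13! = 1/38610
Racah Σ t=0..2: t=0:+1/2880 t=1:−1/576 t=2:+1/2880 = -1/960
⇒ 3j(5 2 5; 0 0 0)² = 10/429, sgn +1
Racah Σ t=0..0: t=0:+1/2304 = 1/2304
⇒ 3j(5 2 5; 1 -2 1)² = 5/143, sgn +1
4πI² = N·(3j₀)²·(3jₘ)² = 250/507
I = +1·√(0.493097/4π) = 0.19808933

0.198089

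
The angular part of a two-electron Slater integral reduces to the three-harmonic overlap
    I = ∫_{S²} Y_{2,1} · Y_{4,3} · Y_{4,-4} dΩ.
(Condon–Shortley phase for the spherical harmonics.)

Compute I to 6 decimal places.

0.198645

Rules hold: Σm=0, L=10 even, 2≤4≤6.
N = 5·9·9 = 405
Δ = 2!·2!·6!/11! = 1/13860
Racah Σ t=0..2: t=0:+1/192 t=1:−1/36 t=2:+1/192 = -5/288
⇒ 3j(2 4 4; 0 0 0)² = 20/693, sgn -1
Racah Σ t=1..1: t=1:−1/1440 = -1/1440
⇒ 3j(2 4 4; 1 3 -4)² = 7/165, sgn -1
4πI² = N·(3j₀)²·(3jₘ)² = 60/121
I = +1·√(0.495868/4π) = 0.19864517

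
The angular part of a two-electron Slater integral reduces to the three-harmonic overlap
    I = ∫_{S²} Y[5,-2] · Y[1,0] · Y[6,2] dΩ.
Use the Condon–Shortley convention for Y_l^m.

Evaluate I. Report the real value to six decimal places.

Rules hold: Σm=0, L=12 even, 4≤6≤6.
N = 11·3·13 = 429
Δ = 0!·10!·2!/13! = 1/858
Racah Σ t=0..0: t=0:+1/14400 = 1/14400
⇒ 3j(5 1 6; 0 0 0)² = 6/143, sgn +1
Racah Σ t=0..0: t=0:+1/30240 = 1/30240
⇒ 3j(5 1 6; -2 0 2)² = 16/429, sgn +1
4πI² = N·(3j₀)²·(3jₘ)² = 96/143
I = +1·√(0.671329/4π) = 0.23113338

0.231133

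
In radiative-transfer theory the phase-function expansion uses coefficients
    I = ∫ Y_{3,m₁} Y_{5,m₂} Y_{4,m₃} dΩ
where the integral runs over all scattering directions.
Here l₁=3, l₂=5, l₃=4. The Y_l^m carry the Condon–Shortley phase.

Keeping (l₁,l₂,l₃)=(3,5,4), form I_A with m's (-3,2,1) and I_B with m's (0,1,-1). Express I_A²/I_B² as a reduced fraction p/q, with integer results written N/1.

l's match ⇒ only the (l;m) 3-j factors differ between A and B.
A: triangle coeff Δ(3,5,4) = 1/180180; Σ_t [4,4]: t=4:+1/1728 = 1/1728; (3j)²=25/858 [(3 5 4; -3 2 1)], sign=-1
B: triangle coeff Δ(3,5,4) = 1/180180; Σ_t [1,3]: t=1:−1/1440 t=2:+1/192 t=3:−1/432 = 19/8640; (3j)²=361/30030 [(3 5 4; 0 1 -1)], sign=-1
I_A²/I_B² = (25/858)/(361/30030) = 875/361

875/361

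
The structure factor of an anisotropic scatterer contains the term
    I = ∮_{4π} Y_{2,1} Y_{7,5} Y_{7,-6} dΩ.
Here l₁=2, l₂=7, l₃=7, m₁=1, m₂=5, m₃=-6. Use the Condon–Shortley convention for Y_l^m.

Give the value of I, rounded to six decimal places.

0.196071

Rules hold: Σm=0, L=16 even, 5≤7≤9.
N = 5·15·15 = 1125
Δ = 2!·2!·12!/17! = 1/185640
Racah Σ t=0..2: t=0:+1/2419200 t=1:−1/518400 t=2:+1/2419200 = -1/907200
⇒ 3j(2 7 7; 0 0 0)² = 56/3315, sgn +1
Racah Σ t=0..1: t=0:+1/958003200 t=1:−1/79833600 = -1/87091200
⇒ 3j(2 7 7; 1 5 -6)² = 121/4760, sgn +1
4πI² = N·(3j₀)²·(3jₘ)² = 1815/3757
I = +1·√(0.483098/4π) = 0.19607074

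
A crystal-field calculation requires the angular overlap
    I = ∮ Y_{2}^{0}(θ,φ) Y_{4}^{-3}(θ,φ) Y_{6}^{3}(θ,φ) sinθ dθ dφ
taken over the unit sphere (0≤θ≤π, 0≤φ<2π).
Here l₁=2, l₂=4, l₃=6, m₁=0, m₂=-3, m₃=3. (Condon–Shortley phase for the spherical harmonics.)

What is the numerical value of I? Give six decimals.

-0.165283

Checks pass: Σm=0; 12 even; l₃=6∈[2,6].
(2·2+1)(2·4+1)(2·6+1) = 585
Δ: 0! 4! 8! / 13! → 1/6435
sum: t=0:+1/2304 = 1/2304
3j²(2 4 6; 0 0 0) = Δ·Π!·Σ² = 5/143  (sign +1)
sum: t=0:+1/20160 = 1/20160
3j²(2 4 6; 0 -3 3) = Δ·Π!·Σ² = 12/715  (sign -1)
combine: 4πI² = 585·5/143·12/715 = 540/1573
take √, sign -1: I = -0.16528277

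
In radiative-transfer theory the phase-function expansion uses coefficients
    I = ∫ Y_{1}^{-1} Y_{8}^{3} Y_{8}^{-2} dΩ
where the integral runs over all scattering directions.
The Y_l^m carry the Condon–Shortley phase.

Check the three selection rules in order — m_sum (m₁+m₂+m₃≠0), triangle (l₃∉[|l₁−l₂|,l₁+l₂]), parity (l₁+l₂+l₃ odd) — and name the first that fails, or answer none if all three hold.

Σmᵢ = 0  ✓
l₃∈[|l₁−l₂|,l₁+l₂]=[7,9], have l₃=8  ✓
Σlᵢ = 17 ⇒ odd  ✗

parity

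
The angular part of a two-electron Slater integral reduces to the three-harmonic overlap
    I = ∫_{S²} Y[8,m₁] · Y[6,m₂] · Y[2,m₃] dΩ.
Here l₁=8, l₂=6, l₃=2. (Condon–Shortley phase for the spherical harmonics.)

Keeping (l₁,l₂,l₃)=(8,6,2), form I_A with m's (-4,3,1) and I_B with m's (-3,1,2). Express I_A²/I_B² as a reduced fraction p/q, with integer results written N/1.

8/3

Same 8,6,2: normalisation and zero-m 3j drop out of the ratio.
A: Δ: 12! 4! 0! / 17! → 1/30940; sum: t=9:−1/13063680 = -1/13063680; 3j²(8 6 2; -4 3 1) = Δ·Π!·Σ² = 44/1547  (sign +1)
B: Δ: 12! 4! 0! / 17! → 1/30940; sum: t=7:−1/14515200 = -1/14515200; 3j²(8 6 2; -3 1 2) = Δ·Π!·Σ² = 33/3094  (sign -1)
I_A²/I_B² = (44/1547)/(33/3094) = 8/3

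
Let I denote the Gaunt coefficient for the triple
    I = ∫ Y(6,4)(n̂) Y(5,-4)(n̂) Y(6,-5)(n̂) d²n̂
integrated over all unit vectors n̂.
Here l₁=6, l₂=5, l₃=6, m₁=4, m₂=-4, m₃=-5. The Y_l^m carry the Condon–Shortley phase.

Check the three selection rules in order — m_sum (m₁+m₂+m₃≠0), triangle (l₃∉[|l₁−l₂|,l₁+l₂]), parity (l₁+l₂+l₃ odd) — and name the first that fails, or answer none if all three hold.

m_sum

Σmᵢ = -5  ✗
l₃∈[|l₁−l₂|,l₁+l₂]=[1,11], have l₃=6
Σlᵢ = 17 ⇒ odd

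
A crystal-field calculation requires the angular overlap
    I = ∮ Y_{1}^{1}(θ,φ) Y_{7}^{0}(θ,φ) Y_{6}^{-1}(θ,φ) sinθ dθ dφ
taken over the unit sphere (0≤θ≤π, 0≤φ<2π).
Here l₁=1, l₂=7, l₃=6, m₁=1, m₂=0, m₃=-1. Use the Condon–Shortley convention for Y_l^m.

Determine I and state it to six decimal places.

Checks pass: Σm=0; 14 even; l₃=6∈[6,8].
(2·1+1)(2·7+1)(2·6+1) = 585
Δ: 2! 0! 12! / 15! → 1/1365
sum: t=1:−1/518400 = -1/518400
3j²(1 7 6; 0 0 0) = Δ·Π!·Σ² = 7/195  (sign -1)
sum: t=0:+1/1209600 = 1/1209600
3j²(1 7 6; 1 0 -1) = Δ·Π!·Σ² = 1/65  (sign -1)
combine: 4πI² = 585·7/195·1/65 = 21/65
take √, sign +1: I = 0.16034227

0.160342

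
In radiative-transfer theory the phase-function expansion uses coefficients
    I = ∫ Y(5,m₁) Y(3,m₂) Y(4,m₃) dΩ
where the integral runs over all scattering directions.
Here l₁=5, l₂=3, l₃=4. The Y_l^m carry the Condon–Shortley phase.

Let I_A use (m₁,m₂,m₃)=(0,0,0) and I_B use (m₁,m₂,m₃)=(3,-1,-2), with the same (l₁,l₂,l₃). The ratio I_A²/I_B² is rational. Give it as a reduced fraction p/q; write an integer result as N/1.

200/189

Shared (l₁,l₂,l₃)=(5,3,4): N and (l;000)² cancel in I_A²/I_B².
A: Δ = 4!·6!·2!/13! = 1/180180; Racah Σ t=1..3: t=1:−1/576 t=2:+1/144 t=3:−1/576 = 1/288; ⇒ 3j(5 3 4; 0 0 0)² = 20/1001, sgn +1
B: Δ = 4!·6!·2!/13! = 1/180180; Racah Σ t=0..2: t=0:+1/2304 t=1:−1/720 t=2:+1/5760 = -1/1280; ⇒ 3j(5 3 4; 3 -1 -2)² = 27/1430, sgn -1
I_A²/I_B² = (20/1001)/(27/1430) = 200/189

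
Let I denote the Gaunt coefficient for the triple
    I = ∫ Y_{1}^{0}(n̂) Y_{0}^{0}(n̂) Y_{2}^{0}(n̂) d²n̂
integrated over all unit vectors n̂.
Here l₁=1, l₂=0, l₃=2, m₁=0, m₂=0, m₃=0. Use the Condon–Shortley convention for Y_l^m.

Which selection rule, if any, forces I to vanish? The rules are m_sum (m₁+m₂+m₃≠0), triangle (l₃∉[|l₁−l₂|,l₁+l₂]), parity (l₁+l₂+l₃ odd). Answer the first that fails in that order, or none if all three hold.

triangle

azimuthal sum: 0 + 0 + 0 = 0  ✓
1 ≤ 2 ≤ 1 (triangle on l)  ✗
L = 1 + 0 + 2 = 3 (odd)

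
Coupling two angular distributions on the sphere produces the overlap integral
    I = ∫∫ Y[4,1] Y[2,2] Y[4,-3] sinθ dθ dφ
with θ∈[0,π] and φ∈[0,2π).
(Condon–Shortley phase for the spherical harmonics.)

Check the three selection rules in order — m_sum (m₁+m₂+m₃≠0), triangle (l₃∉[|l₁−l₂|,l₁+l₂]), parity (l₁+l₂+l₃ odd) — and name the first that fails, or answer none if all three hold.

none

m₁+m₂+m₃ = 1 + 2 − 3 = 0  ✓
triangle: |4−2|=2 ≤ l₃=4 ≤ 4+2=6  ✓
parity: l₁+l₂+l₃ = 10 is even  ✓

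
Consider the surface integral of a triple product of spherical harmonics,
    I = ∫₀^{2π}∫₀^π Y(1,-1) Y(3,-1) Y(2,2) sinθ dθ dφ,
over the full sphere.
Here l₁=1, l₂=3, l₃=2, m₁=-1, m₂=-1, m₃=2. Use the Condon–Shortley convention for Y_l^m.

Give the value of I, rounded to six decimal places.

-0.082589

Checks pass: Σm=0; 6 even; l₃=2∈[2,4].
(2·1+1)(2·3+1)(2·2+1) = 105
Δ: 2! 0! 4! / 7! → 1/105
sum: t=1:−1/4 = -1/4
3j²(1 3 2; 0 0 0) = Δ·Π!·Σ² = 3/35  (sign -1)
sum: t=2:+1/48 = 1/48
3j²(1 3 2; -1 -1 2) = Δ·Π!·Σ² = 1/105  (sign +1)
combine: 4πI² = 105·3/35·1/105 = 3/35
take √, sign -1: I = -0.08258890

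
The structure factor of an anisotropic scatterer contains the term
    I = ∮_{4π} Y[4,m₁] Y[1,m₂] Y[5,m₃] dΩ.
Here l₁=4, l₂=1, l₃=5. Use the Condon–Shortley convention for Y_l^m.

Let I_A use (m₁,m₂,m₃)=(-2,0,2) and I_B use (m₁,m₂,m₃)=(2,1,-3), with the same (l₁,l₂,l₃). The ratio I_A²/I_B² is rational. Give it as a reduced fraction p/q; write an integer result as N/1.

3/4

Same 4,1,5: normalisation and zero-m 3j drop out of the ratio.
A: Δ: 0! 8! 2! / 11! → 1/495; sum: t=0:+1/1440 = 1/1440; 3j²(4 1 5; -2 0 2) = Δ·Π!·Σ² = 7/165  (sign -1)
B: Δ: 0! 8! 2! / 11! → 1/495; sum: t=0:+1/2880 = 1/2880; 3j²(4 1 5; 2 1 -3) = Δ·Π!·Σ² = 28/495  (sign +1)
I_A²/I_B² = (7/165)/(28/495) = 3/4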